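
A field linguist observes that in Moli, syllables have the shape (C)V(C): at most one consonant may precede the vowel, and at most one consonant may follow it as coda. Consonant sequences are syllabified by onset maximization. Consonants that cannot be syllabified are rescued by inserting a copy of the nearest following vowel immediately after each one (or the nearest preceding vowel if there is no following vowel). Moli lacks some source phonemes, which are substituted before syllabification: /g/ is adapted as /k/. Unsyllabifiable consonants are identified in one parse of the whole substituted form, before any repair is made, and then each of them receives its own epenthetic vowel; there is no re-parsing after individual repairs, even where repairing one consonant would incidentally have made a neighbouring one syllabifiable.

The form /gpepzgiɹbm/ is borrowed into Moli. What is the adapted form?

kepepzikiɹbimi

Substitution: /g/ → /k/, giving /kpepzkiɹbm/.
Syllabifying with onset maximization leaves /k/, /z/, /b/, /m/ stranded (at most one coda consonant is licensed; onsets are limited to one consonant).
Epenthesis after each stranded consonant: /k/ → /ke/, /z/ → /zi/, /b/ → /bi/, /m/ → /mi/.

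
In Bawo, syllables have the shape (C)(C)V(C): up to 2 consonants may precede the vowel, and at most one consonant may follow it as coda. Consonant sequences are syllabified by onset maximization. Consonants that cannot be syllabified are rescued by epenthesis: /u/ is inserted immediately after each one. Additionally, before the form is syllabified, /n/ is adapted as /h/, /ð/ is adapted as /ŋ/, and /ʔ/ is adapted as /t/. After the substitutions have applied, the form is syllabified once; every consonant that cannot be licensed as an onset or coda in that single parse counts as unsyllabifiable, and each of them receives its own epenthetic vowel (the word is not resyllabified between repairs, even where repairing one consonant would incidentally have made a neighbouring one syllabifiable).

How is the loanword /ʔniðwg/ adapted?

thiŋwugu

Substitution: /ʔ/ → /t/, /n/ → /h/, /ð/ → /ŋ/, giving /thiŋwg/.
Under (C)(C)V(C), the unsyllabifiable consonants are /w/, /g/ (at most one coda consonant is licensed; onsets may contain at most 2 consonants).
Inserting the epenthetic vowel yields /w/ → /wu/, /g/ → /gu/.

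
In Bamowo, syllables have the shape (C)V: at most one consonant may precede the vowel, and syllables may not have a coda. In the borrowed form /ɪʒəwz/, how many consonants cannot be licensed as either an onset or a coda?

Under (C)V, the unsyllabifiable consonants are /w/, /z/ (no codas are permitted; onsets are limited to one consonant).

2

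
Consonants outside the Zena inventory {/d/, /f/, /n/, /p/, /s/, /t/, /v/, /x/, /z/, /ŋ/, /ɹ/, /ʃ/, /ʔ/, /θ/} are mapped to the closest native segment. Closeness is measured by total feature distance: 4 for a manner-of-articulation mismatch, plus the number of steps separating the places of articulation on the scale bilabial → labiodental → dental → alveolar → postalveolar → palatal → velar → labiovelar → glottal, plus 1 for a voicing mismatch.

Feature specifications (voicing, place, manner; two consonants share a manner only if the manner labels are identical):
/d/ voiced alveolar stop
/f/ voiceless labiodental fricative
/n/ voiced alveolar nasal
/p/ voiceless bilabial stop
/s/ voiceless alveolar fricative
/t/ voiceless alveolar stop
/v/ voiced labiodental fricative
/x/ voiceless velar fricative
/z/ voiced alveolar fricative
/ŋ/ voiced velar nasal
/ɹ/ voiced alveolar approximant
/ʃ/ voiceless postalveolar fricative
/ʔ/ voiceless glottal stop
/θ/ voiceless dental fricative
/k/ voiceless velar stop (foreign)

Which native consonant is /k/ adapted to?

ʔ

/ʔ/ is closest: same manner (stop), place distance 2 (velar→glottal), same voicing; total 2. Next closest is /t/ at distance 3.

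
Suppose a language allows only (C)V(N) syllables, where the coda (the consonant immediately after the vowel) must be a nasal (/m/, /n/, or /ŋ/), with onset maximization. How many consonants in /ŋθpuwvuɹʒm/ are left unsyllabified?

6

Under (C)V(N), the unsyllabifiable consonants are /ŋ/, /θ/, /w/, /ɹ/, /ʒ/, /m/ (only a nasal (/m/, /n/, or /ŋ/) is licensed in coda position; onsets are limited to one consonant).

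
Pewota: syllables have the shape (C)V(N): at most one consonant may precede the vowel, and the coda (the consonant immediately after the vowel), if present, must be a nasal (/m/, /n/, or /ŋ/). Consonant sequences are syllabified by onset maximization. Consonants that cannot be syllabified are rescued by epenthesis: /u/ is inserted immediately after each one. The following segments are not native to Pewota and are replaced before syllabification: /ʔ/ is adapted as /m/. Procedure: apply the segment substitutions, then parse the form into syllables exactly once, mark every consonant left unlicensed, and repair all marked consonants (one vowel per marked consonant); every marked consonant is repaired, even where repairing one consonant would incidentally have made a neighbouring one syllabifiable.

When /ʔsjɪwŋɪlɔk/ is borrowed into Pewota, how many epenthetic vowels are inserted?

After substitution the input is /msjɪwŋɪlɔk/.
The unsyllabifiable consonants are /m/, /s/, /w/, /k/; each receives one epenthetic vowel.

4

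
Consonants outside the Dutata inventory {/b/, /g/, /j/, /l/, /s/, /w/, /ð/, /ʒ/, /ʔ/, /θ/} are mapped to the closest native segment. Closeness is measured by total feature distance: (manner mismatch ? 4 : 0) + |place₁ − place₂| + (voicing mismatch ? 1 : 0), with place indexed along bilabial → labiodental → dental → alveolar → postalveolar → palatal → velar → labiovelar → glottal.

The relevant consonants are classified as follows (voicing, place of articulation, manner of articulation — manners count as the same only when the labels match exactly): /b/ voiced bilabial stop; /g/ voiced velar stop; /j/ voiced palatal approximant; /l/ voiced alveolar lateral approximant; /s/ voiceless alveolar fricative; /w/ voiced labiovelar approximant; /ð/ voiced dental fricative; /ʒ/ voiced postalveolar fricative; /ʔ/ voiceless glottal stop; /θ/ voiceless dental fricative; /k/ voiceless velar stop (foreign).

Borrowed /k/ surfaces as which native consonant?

/g/ is closest: same manner (stop), place distance 0 (velar→velar), voicing differs (+1); total 1. Next closest is /ʔ/ at distance 2.

g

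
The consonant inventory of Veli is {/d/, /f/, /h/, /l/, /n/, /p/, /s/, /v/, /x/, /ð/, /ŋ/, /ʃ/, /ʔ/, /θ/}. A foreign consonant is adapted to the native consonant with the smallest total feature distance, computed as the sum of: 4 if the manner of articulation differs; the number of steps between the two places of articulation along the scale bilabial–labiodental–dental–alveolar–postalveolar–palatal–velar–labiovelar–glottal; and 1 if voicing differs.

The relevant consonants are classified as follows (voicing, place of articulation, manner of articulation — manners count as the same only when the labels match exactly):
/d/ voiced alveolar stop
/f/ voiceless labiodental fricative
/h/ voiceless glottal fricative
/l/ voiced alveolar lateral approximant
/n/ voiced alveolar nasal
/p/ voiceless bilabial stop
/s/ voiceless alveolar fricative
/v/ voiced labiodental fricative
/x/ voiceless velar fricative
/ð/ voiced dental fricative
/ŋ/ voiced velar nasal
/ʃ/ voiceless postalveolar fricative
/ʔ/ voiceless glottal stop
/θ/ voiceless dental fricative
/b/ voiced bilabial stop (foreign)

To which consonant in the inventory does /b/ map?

/p/ is closest: same manner (stop), place distance 0 (bilabial→bilabial), voicing differs (+1); total 1. Next closest is /d/ at distance 3.

p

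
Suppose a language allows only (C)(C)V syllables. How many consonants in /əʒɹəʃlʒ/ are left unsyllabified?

3

The consonants /ʃ/, /l/, /ʒ/ cannot be parsed into a legal (C)(C)V syllable (no codas are permitted; onsets may contain at most 2 consonants).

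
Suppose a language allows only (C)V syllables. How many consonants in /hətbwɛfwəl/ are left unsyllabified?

Syllabifying with onset maximization leaves /t/, /b/, /f/, /l/ stranded (no codas are permitted; onsets are limited to one consonant).

4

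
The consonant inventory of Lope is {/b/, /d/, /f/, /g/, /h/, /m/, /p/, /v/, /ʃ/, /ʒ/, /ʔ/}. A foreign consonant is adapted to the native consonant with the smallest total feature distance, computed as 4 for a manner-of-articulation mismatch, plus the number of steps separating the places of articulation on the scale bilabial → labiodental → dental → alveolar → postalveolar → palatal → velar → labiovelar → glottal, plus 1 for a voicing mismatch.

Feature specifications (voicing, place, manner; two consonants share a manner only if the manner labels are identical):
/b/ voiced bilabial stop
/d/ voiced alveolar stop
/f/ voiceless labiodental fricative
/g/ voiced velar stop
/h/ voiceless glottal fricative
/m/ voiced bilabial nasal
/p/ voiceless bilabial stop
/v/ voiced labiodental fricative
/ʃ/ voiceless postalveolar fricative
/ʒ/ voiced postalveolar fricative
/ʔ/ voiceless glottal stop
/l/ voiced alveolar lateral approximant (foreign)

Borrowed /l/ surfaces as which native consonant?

/d/ is closest: manner differs (lateral approximant→stop, +4), place distance 0 (alveolar→alveolar), same voicing; total 4. Next closest is /ʒ/ at distance 5.

d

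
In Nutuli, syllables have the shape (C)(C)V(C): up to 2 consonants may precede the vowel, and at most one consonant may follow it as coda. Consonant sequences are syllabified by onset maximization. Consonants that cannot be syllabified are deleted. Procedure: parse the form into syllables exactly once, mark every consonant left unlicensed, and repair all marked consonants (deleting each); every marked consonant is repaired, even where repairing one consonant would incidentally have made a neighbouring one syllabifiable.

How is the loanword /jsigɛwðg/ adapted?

Under (C)(C)V(C), the unsyllabifiable consonants are /ð/, /g/ (at most one coda consonant is licensed; onsets may contain at most 2 consonants).
Deletion applies to /ð/, /g/.

jsigɛw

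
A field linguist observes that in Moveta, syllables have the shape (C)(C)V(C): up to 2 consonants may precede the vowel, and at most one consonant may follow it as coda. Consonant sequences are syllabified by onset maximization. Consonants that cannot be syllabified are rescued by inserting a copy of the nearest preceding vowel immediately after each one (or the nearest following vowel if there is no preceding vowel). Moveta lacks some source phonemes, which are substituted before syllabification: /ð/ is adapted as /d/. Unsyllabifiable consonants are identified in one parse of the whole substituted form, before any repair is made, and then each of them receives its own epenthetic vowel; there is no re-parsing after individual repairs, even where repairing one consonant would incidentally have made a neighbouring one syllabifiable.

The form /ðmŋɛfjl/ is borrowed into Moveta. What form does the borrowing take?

dɛmŋɛfjɛlɛ

Substitution: /ð/ → /d/, giving /dmŋɛfjl/.
The consonants /d/, /j/, /l/ cannot be parsed into a legal (C)(C)V(C) syllable (at most one coda consonant is licensed; onsets may contain at most 2 consonants).
Inserting the epenthetic vowel yields /d/ → /dɛ/, /j/ → /jɛ/, /l/ → /lɛ/.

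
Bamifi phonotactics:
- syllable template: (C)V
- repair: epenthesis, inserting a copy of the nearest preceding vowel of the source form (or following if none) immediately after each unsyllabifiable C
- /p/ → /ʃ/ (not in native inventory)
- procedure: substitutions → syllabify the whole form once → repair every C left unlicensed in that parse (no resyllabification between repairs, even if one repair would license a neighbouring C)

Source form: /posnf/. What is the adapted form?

ʃosonofo

Substitution: /p/ → /ʃ/, giving /ʃosnf/.
The consonants /s/, /n/, /f/ cannot be parsed into a legal (C)V syllable (no codas are permitted; onsets are limited to one consonant).
Epenthesis after each stranded consonant: /s/ → /so/, /n/ → /no/, /f/ → /fo/.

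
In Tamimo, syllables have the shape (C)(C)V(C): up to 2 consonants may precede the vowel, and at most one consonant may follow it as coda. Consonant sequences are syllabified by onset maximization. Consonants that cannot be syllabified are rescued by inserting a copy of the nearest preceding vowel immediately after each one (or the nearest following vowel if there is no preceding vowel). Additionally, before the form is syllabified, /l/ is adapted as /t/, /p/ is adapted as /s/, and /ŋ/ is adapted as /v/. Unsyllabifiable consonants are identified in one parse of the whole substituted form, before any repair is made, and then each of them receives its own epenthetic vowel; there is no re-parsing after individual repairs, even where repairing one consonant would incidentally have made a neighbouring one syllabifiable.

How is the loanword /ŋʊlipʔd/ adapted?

vʊtisʔidi

Substitution: /ŋ/ → /v/, /l/ → /t/, /p/ → /s/, giving /vʊtisʔd/.
The consonants /ʔ/, /d/ cannot be parsed into a legal (C)(C)V(C) syllable (at most one coda consonant is licensed; onsets may contain at most 2 consonants).
Each unlicensed consonant becomes the onset of a new syllable: /ʔ/ → /ʔi/, /d/ → /di/.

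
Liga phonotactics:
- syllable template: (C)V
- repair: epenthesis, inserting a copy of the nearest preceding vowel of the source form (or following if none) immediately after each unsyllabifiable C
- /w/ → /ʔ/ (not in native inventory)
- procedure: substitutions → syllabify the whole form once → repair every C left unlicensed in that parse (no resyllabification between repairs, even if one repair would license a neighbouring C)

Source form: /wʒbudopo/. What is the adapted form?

ʔuʒubudopo

Substitution: /w/ → /ʔ/, giving /ʔʒbudopo/.
The consonants /ʔ/, /ʒ/ cannot be parsed into a legal (C)V syllable (no codas are permitted; onsets are limited to one consonant).
Epenthesis after each stranded consonant: /ʔ/ → /ʔu/, /ʒ/ → /ʒu/.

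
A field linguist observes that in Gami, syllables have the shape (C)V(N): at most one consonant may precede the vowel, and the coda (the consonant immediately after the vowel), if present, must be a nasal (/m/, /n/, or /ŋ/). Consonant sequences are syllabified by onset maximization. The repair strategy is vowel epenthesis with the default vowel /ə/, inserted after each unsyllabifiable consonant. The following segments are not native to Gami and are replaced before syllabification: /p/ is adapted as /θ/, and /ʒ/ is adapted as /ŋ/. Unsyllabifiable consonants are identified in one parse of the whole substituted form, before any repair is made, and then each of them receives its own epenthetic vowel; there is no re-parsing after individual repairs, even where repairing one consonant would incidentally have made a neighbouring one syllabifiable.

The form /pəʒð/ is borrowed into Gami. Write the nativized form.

Substitution: /p/ → /θ/, /ʒ/ → /ŋ/, giving /θəŋð/.
Under (C)V(N), the unsyllabifiable consonants are /ð/ (only a nasal (/m/, /n/, or /ŋ/) is licensed in coda position; onsets are limited to one consonant).
Each unlicensed consonant becomes the onset of a new syllable: /ð/ → /ðə/.

θəŋðə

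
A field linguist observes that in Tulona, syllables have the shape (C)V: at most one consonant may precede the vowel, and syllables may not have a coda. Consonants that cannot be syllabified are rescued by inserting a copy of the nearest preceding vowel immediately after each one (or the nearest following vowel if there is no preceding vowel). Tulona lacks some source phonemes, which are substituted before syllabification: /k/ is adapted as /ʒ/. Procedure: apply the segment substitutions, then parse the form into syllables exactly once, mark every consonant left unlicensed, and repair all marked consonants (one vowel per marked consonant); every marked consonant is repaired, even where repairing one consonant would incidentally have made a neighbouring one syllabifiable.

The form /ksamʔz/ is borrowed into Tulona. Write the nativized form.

Substitution: /k/ → /ʒ/, giving /ʒsamʔz/.
Under (C)V, the unsyllabifiable consonants are /ʒ/, /m/, /ʔ/, /z/ (no codas are permitted; onsets are limited to one consonant).
Each unlicensed consonant becomes the onset of a new syllable: /ʒ/ → /ʒa/, /m/ → /ma/, /ʔ/ → /ʔa/, /z/ → /za/.

ʒasamaʔaza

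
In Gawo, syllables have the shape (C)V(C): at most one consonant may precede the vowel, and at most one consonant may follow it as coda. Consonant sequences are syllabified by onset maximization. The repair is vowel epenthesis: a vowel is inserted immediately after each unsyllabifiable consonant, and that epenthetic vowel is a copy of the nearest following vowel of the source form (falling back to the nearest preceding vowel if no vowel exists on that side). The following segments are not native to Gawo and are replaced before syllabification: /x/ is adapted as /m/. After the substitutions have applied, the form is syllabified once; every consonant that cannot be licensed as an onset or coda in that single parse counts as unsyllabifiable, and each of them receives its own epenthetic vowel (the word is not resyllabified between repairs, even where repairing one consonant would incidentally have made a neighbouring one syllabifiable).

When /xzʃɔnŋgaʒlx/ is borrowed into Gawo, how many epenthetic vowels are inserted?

5

After substitution the input is /mzʃɔnŋgaʒlm/.
The unsyllabifiable consonants are /m/, /z/, /ŋ/, /l/, /m/; each receives one epenthetic vowel.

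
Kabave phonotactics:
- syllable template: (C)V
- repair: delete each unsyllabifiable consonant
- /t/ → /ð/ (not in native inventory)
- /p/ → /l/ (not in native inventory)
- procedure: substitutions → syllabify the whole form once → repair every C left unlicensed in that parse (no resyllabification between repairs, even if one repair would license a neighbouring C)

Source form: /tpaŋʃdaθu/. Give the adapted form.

Substitution: /t/ → /ð/, /p/ → /l/, giving /ðlaŋʃdaθu/.
The consonants /ð/, /ŋ/, /ʃ/ cannot be parsed into a legal (C)V syllable (no codas are permitted; onsets are limited to one consonant).
Each unlicensed consonant is deleted: /ð/, /ŋ/, /ʃ/.

ladaθu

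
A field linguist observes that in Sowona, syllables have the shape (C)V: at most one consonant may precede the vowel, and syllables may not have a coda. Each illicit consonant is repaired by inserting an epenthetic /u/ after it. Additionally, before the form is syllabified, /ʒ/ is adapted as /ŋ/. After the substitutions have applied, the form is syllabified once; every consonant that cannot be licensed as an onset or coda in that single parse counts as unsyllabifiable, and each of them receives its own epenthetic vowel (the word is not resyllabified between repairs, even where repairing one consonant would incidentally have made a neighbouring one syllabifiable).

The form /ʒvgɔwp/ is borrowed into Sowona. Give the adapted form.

ŋuvugɔwupu

Substitution: /ʒ/ → /ŋ/, giving /ŋvgɔwp/.
Under (C)V, the unsyllabifiable consonants are /ŋ/, /v/, /w/, /p/ (no codas are permitted; onsets are limited to one consonant).
Inserting the epenthetic vowel yields /ŋ/ → /ŋu/, /v/ → /vu/, /w/ → /wu/, /p/ → /pu/.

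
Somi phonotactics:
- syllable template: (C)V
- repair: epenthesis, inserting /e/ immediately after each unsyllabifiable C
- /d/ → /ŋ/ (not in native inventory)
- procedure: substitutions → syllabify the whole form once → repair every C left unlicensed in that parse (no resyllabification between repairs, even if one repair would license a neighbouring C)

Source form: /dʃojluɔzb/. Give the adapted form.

ŋeʃojeluɔzebe

Substitution: /d/ → /ŋ/, giving /ŋʃojluɔzb/.
Syllabifying with onset maximization leaves /ŋ/, /j/, /z/, /b/ stranded (no codas are permitted; onsets are limited to one consonant).
Inserting the epenthetic vowel yields /ŋ/ → /ŋe/, /j/ → /je/, /z/ → /ze/, /b/ → /be/.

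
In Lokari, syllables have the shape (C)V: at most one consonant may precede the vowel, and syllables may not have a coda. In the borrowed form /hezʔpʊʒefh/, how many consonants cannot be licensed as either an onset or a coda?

4

The consonants /z/, /ʔ/, /f/, /h/ cannot be parsed into a legal (C)V syllable (no codas are permitted; onsets are limited to one consonant).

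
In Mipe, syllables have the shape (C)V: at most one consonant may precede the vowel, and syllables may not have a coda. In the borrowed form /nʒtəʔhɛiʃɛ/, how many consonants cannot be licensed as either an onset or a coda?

3

Under (C)V, the unsyllabifiable consonants are /n/, /ʒ/, /ʔ/ (no codas are permitted; onsets are limited to one consonant).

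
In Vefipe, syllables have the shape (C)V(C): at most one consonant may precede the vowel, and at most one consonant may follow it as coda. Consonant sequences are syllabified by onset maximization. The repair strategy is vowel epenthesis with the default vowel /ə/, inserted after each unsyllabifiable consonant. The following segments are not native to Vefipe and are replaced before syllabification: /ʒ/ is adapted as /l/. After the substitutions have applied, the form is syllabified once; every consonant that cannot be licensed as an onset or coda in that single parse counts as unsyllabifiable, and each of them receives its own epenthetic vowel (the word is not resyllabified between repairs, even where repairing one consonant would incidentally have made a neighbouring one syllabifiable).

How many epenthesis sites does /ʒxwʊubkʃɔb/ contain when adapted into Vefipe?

3

After substitution the input is /lxwʊubkʃɔb/.
The unsyllabifiable consonants are /l/, /x/, /k/; each receives one epenthetic vowel.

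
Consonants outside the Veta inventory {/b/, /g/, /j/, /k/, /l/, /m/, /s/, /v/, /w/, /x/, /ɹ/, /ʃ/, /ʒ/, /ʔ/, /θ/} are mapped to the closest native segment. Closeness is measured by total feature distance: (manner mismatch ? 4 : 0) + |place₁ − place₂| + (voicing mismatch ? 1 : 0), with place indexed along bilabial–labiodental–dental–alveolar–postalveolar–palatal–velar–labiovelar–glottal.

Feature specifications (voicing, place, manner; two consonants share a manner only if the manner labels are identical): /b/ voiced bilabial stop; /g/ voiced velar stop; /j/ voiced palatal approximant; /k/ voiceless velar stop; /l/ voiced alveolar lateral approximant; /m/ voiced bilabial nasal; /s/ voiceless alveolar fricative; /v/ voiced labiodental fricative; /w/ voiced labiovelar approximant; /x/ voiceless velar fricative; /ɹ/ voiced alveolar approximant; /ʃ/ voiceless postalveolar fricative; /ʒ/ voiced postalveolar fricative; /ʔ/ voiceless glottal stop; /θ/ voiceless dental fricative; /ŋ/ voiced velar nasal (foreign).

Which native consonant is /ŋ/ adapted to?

/g/ is closest: manner differs (nasal→stop, +4), place distance 0 (velar→velar), same voicing; total 4. Next closest is /j/ at distance 5.

g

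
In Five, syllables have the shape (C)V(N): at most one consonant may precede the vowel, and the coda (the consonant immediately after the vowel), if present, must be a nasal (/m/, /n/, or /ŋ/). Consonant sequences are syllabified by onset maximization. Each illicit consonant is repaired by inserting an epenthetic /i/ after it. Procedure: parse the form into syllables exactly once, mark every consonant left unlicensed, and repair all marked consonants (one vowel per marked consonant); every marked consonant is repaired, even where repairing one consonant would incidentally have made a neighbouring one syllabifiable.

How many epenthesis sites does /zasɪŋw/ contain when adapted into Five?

The unsyllabifiable consonants are /w/; each receives one epenthetic vowel.

1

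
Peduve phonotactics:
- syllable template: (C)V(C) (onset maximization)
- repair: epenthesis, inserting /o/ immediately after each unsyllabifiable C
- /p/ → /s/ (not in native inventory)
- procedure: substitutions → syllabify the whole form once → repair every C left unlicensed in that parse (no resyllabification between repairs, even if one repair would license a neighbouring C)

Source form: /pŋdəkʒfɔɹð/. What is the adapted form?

soŋodəkʒofɔɹðo

Substitution: /p/ → /s/, giving /sŋdəkʒfɔɹð/.
The consonants /s/, /ŋ/, /ʒ/, /ð/ cannot be parsed into a legal (C)V(C) syllable (at most one coda consonant is licensed; onsets are limited to one consonant).
Inserting the epenthetic vowel yields /s/ → /so/, /ŋ/ → /ŋo/, /ʒ/ → /ʒo/, /ð/ → /ðo/.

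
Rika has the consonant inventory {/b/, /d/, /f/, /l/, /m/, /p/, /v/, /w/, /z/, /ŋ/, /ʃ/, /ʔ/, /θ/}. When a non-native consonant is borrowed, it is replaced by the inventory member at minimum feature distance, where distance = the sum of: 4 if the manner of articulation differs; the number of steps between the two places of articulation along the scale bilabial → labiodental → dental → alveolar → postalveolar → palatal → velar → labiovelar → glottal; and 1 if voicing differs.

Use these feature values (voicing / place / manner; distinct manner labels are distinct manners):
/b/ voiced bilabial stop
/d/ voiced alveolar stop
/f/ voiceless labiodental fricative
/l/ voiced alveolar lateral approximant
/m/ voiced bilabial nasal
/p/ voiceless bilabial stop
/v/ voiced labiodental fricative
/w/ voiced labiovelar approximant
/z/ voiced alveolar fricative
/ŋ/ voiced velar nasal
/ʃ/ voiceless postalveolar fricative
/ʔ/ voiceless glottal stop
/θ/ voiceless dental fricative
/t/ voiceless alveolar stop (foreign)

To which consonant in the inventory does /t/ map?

d

/d/ is closest: same manner (stop), place distance 0 (alveolar→alveolar), voicing differs (+1); total 1. Next closest is /p/ at distance 3.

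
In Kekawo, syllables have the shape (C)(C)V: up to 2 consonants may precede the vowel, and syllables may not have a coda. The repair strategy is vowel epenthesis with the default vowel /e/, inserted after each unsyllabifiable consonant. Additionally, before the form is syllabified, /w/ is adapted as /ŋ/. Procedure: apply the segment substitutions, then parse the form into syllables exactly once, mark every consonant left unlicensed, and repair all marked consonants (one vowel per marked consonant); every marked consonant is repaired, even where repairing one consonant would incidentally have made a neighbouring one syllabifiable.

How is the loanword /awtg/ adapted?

Substitution: /w/ → /ŋ/, giving /aŋtg/.
Under (C)(C)V, the unsyllabifiable consonants are /ŋ/, /t/, /g/ (no codas are permitted; onsets may contain at most 2 consonants).
Each unlicensed consonant becomes the onset of a new syllable: /ŋ/ → /ŋe/, /t/ → /te/, /g/ → /ge/.

aŋetege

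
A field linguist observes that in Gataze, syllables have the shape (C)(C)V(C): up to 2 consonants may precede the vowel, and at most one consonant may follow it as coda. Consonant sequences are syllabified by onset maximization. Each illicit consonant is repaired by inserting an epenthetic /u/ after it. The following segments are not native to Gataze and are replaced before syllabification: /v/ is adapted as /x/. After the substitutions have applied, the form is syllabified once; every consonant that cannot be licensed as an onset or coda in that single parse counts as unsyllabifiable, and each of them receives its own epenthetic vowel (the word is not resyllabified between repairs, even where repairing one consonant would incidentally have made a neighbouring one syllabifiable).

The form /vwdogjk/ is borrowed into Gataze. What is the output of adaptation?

xuwdogjuku

Substitution: /v/ → /x/, giving /xwdogjk/.
The consonants /x/, /j/, /k/ cannot be parsed into a legal (C)(C)V(C) syllable (at most one coda consonant is licensed; onsets may contain at most 2 consonants).
Epenthesis after each stranded consonant: /x/ → /xu/, /j/ → /ju/, /k/ → /ku/.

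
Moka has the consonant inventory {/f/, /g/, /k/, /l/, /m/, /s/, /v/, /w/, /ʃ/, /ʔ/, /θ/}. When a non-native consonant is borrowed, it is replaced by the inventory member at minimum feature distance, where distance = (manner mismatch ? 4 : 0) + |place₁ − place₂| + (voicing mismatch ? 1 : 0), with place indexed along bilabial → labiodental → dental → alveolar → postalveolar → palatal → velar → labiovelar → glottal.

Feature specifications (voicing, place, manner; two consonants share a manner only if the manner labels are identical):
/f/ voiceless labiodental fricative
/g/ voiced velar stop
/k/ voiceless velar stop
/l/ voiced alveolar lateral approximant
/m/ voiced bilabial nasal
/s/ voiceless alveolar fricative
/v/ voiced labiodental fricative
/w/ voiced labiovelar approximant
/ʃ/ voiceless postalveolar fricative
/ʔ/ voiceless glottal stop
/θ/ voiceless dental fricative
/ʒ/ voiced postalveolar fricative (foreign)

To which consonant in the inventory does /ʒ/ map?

ʃ

/ʃ/ is closest: same manner (fricative), place distance 0 (postalveolar→postalveolar), voicing differs (+1); total 1. Next closest is /s/ at distance 2.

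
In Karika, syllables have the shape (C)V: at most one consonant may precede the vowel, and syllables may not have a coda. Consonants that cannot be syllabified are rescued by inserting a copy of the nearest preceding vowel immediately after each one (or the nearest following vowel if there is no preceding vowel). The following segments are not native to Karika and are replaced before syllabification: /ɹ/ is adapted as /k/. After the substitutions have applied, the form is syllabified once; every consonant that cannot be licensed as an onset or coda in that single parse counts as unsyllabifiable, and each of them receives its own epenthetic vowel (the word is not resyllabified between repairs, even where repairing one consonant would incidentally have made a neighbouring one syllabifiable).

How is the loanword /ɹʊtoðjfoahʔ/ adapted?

Substitution: /ɹ/ → /k/, giving /kʊtoðjfoahʔ/.
The consonants /ð/, /j/, /h/, /ʔ/ cannot be parsed into a legal (C)V syllable (no codas are permitted; onsets are limited to one consonant).
Inserting the epenthetic vowel yields /ð/ → /ðo/, /j/ → /jo/, /h/ → /ha/, /ʔ/ → /ʔa/.

kʊtoðojofoahaʔa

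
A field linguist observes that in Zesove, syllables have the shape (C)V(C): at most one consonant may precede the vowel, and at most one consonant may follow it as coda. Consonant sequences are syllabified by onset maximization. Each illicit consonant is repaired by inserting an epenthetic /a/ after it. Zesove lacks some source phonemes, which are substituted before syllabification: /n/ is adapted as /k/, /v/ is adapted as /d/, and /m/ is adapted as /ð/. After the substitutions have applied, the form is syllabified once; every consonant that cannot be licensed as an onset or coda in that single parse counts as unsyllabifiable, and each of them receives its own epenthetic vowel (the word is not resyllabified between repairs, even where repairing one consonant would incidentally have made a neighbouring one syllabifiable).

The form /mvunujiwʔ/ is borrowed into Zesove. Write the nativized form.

ðadukujiwʔa

Substitution: /m/ → /ð/, /v/ → /d/, /n/ → /k/, giving /ðdukujiwʔ/.
Syllabifying with onset maximization leaves /ð/, /ʔ/ stranded (at most one coda consonant is licensed; onsets are limited to one consonant).
Epenthesis after each stranded consonant: /ð/ → /ða/, /ʔ/ → /ʔa/.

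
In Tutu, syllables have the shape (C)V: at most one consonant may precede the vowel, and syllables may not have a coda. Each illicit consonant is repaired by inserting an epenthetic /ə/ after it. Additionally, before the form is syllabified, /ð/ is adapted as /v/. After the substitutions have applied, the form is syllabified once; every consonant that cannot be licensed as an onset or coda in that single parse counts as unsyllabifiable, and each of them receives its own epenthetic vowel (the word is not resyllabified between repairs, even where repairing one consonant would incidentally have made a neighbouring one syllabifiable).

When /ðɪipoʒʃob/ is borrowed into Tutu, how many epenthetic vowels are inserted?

After substitution the input is /vɪipoʒʃob/.
The unsyllabifiable consonants are /ʒ/, /b/; each receives one epenthetic vowel.

2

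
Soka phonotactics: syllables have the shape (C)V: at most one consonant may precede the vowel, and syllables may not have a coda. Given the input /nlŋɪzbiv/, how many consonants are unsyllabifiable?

4

The consonants /n/, /l/, /z/, /v/ cannot be parsed into a legal (C)V syllable (no codas are permitted; onsets are limited to one consonant).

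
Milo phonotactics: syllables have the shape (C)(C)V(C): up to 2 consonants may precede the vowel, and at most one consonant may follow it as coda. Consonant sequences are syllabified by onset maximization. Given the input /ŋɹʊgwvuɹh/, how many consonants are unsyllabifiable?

Under (C)(C)V(C), the unsyllabifiable consonants are /h/ (at most one coda consonant is licensed; onsets may contain at most 2 consonants).

1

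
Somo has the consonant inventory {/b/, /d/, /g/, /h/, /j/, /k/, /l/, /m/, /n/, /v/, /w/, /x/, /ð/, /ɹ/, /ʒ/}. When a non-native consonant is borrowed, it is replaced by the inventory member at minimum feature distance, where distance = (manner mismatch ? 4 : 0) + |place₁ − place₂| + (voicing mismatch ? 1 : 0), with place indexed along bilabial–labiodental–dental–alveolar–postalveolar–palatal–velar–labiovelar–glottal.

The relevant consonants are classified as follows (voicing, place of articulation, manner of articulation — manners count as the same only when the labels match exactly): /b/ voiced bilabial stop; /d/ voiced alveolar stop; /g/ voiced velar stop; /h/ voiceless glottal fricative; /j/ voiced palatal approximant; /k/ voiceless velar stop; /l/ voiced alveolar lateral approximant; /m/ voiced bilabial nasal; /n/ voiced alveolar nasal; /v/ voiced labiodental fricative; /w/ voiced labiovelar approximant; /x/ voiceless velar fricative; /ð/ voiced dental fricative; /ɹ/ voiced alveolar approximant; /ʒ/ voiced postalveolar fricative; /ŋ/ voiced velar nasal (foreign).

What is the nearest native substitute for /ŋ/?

n

/n/ is closest: same manner (nasal), place distance 3 (velar→alveolar), same voicing; total 3. Next closest is /g/ at distance 4.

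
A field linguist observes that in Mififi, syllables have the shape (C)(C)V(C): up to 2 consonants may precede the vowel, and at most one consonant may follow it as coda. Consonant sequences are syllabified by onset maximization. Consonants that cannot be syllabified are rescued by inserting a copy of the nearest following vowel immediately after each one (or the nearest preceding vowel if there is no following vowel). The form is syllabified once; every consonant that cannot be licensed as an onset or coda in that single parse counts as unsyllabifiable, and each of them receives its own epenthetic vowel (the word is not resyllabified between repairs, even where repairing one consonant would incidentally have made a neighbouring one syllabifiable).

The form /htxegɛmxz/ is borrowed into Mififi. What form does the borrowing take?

hetxegɛmxɛzɛ

The consonants /h/, /x/, /z/ cannot be parsed into a legal (C)(C)V(C) syllable (at most one coda consonant is licensed; onsets may contain at most 2 consonants).
Each unlicensed consonant becomes the onset of a new syllable: /h/ → /he/, /x/ → /xɛ/, /z/ → /zɛ/.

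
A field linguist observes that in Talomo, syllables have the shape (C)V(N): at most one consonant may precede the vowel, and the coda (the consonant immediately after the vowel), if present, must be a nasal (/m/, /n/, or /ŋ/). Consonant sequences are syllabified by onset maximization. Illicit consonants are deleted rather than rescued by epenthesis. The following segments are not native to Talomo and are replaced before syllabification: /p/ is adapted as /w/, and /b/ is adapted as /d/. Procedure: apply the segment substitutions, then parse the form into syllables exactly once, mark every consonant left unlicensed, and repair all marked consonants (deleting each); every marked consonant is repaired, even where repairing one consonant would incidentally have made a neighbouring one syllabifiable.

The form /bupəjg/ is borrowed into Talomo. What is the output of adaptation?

duwə

Substitution: /b/ → /d/, /p/ → /w/, giving /duwəjg/.
The consonants /j/, /g/ cannot be parsed into a legal (C)V(N) syllable (only a nasal (/m/, /n/, or /ŋ/) is licensed in coda position; onsets are limited to one consonant).
Each unlicensed consonant is deleted: /j/, /g/.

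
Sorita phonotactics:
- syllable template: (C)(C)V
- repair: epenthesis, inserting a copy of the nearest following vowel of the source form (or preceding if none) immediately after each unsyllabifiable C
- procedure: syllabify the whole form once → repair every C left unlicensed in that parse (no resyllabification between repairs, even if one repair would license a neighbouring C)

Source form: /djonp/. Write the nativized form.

Under (C)(C)V, the unsyllabifiable consonants are /n/, /p/ (no codas are permitted; onsets may contain at most 2 consonants).
Inserting the epenthetic vowel yields /n/ → /no/, /p/ → /po/.

djonopo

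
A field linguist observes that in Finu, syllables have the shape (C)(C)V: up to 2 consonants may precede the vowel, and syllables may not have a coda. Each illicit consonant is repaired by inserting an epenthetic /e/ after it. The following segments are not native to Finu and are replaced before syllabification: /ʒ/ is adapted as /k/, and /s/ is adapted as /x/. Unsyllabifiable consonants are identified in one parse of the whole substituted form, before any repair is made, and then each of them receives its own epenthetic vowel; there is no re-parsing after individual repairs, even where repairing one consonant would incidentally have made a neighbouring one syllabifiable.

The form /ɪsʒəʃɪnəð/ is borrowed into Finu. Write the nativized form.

Substitution: /s/ → /x/, /ʒ/ → /k/, giving /ɪxkəʃɪnəð/.
Syllabifying with onset maximization leaves /ð/ stranded (no codas are permitted; onsets may contain at most 2 consonants).
Epenthesis after each stranded consonant: /ð/ → /ðe/.

ɪxkəʃɪnəðe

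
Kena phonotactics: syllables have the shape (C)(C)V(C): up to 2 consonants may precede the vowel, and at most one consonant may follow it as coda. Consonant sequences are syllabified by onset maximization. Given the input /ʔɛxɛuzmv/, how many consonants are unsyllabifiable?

2

The consonants /m/, /v/ cannot be parsed into a legal (C)(C)V(C) syllable (at most one coda consonant is licensed; onsets may contain at most 2 consonants).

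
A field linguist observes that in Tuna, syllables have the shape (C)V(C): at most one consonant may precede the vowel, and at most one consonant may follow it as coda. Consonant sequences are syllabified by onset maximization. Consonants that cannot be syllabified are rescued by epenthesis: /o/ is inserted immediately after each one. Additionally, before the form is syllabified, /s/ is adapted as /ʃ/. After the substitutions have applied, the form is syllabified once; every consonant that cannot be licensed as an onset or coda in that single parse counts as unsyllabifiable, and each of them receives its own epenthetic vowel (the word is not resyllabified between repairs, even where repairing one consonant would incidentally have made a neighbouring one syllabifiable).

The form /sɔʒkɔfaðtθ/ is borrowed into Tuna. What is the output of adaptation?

ʃɔʒkɔfaðtoθo

Substitution: /s/ → /ʃ/, giving /ʃɔʒkɔfaðtθ/.
Under (C)V(C), the unsyllabifiable consonants are /t/, /θ/ (at most one coda consonant is licensed; onsets are limited to one consonant).
Each unlicensed consonant becomes the onset of a new syllable: /t/ → /to/, /θ/ → /θo/.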